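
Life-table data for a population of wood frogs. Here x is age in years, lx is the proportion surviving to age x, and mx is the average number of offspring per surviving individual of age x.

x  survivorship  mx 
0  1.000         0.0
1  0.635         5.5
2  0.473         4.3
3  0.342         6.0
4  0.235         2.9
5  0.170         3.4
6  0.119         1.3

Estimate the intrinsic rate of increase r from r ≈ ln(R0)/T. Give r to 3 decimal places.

0.975

R0 = Σ lx·mx = 0 + 3.4925 + 2.0339 + 2.052 + 0.6815 + 0.578 + 0.1547 = 8.9926
Σ x·lx·mx = 20.2605; T = 20.2605/8.9926 = 2.25302…
r ≈ ln(R0)/T = ln(8.9926)/2.25302… = 0.97487… → 0.975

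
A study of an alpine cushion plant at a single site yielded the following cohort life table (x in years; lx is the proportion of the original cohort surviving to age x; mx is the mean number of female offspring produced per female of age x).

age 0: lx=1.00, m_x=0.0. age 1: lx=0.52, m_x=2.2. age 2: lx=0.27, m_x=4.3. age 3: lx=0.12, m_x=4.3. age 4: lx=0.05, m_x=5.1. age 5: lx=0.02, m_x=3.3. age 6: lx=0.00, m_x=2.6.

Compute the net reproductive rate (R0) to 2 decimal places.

3.14

lx·mx by age: 0, 1.144, 1.161, 0.516, 0.255, 0.066, 0
R0 = Σ lx·mx = 3.142 → 3.14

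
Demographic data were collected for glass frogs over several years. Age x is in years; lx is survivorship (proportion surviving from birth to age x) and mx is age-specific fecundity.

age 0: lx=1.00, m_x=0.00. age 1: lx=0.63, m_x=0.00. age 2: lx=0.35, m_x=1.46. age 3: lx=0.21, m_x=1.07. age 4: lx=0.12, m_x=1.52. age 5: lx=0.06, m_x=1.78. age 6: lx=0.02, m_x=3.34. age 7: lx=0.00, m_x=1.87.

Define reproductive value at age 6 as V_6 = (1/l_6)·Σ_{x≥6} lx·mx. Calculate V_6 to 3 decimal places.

lx·mx for x ≥ 6: 0.0668, 0 → sum = 0.0668
V_6 = 0.0668 / l_6 = 0.0668 / 0.02 = 3.34 → 3.340

3.340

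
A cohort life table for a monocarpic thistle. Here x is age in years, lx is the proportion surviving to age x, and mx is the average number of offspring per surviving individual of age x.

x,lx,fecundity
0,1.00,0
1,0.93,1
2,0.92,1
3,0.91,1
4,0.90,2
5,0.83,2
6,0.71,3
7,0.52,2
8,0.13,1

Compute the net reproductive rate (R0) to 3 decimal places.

lx·mx by age: 0, 0.93, 0.92, 0.91, 1.8, 1.66, 2.13, 1.04, 0.13
R0 = Σ lx·mx = 9.52 → 9.520

9.520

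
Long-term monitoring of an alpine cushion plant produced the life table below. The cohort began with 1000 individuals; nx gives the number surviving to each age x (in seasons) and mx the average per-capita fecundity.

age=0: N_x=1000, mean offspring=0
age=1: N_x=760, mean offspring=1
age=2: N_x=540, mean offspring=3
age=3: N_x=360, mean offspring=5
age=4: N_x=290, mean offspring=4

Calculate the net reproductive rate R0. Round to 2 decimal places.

lx = nx/n0 = nx/1000: 1, 0.76, 0.54, 0.36, 0.29
lx·mx by age: 0, 0.76, 1.62, 1.8, 1.16
R0 = Σ lx·mx = 5.34 → 5.34

5.34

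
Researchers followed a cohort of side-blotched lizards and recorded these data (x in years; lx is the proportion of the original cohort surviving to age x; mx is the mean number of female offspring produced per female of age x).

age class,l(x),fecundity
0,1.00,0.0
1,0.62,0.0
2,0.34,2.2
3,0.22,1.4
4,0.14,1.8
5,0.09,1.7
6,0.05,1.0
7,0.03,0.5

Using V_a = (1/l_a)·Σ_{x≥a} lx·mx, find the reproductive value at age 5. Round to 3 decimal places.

2.422

lx·mx for x ≥ 5: 0.153, 0.05, 0.015 → sum = 0.218
V_5 = 0.218 / l_5 = 0.218 / 0.09 = 2.422222… → 2.422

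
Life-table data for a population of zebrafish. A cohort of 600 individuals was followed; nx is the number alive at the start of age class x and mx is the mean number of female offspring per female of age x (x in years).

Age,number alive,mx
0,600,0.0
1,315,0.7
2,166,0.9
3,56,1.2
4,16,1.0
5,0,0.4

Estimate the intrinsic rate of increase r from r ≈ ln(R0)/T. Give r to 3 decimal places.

lx = nx/n0 = nx/600: 1, 0.525, 0.27667…, 0.09333…, 0.02667…, 0
R0 = Σ lx·mx = 0 + 0.3675 + 0.249… + 0.112… + 0.02667… + 0 = 0.755167…
Σ x·lx·mx = 1.308167…; T = 1.308167…/0.755167… = 1.73229…
r ≈ ln(R0)/T = ln(0.755167…)/1.73229… = -0.16211… → -0.162

-0.162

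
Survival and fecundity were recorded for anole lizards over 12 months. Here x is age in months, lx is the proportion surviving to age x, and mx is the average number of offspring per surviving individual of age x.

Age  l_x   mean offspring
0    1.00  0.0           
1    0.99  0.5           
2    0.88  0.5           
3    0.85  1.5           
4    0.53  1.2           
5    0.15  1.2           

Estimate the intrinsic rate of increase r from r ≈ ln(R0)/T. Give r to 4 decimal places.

R0 = Σ lx·mx = 0 + 0.495 + 0.44 + 1.275 + 0.636 + 0.18 = 3.026
Σ x·lx·mx = 8.644; T = 8.644/3.026 = 2.85658…
r ≈ ln(R0)/T = ln(3.026)/2.85658… = 0.387611… → 0.3876

0.3876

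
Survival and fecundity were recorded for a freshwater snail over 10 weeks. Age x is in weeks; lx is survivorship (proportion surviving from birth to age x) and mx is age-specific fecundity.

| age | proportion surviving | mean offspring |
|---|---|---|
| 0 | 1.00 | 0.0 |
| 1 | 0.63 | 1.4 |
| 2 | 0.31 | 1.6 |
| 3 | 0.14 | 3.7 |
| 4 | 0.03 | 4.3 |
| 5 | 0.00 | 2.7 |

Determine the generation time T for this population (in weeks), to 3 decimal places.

lx·mx: 0, 0.882, 0.496, 0.518, 0.129, 0 → R0 = 2.025
x·lx·mx: 0, 0.882, 0.992, 1.554, 0.516, 0 → Σ = 3.944
T = 3.944 / 2.025 = 1.947654… → 1.948

1.948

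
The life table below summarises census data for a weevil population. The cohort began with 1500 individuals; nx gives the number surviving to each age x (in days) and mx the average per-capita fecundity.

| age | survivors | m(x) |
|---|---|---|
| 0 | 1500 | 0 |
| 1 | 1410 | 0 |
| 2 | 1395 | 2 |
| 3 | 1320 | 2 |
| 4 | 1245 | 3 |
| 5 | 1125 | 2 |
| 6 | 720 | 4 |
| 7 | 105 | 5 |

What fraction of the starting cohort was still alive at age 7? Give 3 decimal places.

l_7 = n_7/n_0 = 105/1500 = 0.07 → 0.070

0.070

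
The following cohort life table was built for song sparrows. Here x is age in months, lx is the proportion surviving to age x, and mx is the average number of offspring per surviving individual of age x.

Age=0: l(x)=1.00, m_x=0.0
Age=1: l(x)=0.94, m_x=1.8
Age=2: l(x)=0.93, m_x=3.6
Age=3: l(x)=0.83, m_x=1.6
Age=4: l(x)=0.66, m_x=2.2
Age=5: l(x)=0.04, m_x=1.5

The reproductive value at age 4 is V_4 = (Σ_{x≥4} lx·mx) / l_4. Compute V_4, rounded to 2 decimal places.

2.29

lx·mx for x ≥ 4: 1.452, 0.06 → sum = 1.512
V_4 = 1.512 / l_4 = 1.512 / 0.66 = 2.290909… → 2.29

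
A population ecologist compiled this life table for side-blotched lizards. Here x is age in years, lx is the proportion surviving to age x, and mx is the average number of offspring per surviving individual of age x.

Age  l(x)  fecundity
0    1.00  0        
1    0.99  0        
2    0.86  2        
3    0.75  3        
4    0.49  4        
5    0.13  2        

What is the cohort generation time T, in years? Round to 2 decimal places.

lx·mx: 0, 0, 1.72, 2.25, 1.96, 0.26 → R0 = 6.19
x·lx·mx: 0, 0, 3.44, 6.75, 7.84, 1.3 → Σ = 19.33
T = 19.33 / 6.19 = 3.122779… → 3.12

3.12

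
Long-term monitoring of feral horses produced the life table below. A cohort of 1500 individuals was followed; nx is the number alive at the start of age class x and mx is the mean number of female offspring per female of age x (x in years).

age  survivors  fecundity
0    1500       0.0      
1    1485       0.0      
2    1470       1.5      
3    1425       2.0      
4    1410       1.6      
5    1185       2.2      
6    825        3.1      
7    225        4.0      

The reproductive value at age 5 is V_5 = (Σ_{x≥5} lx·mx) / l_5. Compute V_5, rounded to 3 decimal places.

lx = nx/n0 = nx/1500: 1, 0.99, 0.98, 0.95, 0.94, 0.79, 0.55, 0.15
lx·mx for x ≥ 5: 1.738, 1.705, 0.6 → sum = 4.043
V_5 = 4.043 / l_5 = 4.043 / 0.79 = 5.117722… → 5.118

5.118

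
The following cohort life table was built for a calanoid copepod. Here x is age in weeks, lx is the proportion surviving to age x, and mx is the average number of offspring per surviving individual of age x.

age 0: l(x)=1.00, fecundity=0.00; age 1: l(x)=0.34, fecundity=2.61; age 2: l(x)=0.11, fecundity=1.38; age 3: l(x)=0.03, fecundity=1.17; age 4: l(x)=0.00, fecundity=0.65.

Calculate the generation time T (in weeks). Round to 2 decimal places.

lx·mx: 0, 0.8874, 0.1518, 0.0351, 0 → R0 = 1.0743
x·lx·mx: 0, 0.8874, 0.3036, 0.1053, 0 → Σ = 1.2963
T = 1.2963 / 1.0743 = 1.206646… → 1.21

1.21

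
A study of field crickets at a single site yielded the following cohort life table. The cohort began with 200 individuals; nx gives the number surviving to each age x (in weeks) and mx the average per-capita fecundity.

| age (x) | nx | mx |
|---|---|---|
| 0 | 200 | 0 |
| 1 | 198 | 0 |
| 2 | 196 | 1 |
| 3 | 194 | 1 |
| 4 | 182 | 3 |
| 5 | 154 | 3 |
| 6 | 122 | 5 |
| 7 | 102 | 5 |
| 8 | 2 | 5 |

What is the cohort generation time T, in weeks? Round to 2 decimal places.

5.05

lx = nx/n0 = nx/200: 1, 0.99, 0.98, 0.97, 0.91, 0.77, 0.61, 0.51, 0.01
lx·mx: 0, 0, 0.98, 0.97, 2.73, 2.31, 3.05, 2.55, 0.05 → R0 = 12.64
x·lx·mx: 0, 0, 1.96, 2.91, 10.92, 11.55, 18.3, 17.85, 0.4 → Σ = 63.89
T = 63.89 / 12.64 = 5.054589… → 5.05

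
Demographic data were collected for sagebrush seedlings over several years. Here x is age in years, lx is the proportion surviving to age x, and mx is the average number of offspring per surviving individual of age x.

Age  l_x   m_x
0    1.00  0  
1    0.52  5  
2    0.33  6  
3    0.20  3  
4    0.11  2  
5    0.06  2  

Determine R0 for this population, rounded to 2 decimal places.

lx·mx by age: 0, 2.6, 1.98, 0.6, 0.22, 0.12
R0 = Σ lx·mx = 5.52 → 5.52

5.52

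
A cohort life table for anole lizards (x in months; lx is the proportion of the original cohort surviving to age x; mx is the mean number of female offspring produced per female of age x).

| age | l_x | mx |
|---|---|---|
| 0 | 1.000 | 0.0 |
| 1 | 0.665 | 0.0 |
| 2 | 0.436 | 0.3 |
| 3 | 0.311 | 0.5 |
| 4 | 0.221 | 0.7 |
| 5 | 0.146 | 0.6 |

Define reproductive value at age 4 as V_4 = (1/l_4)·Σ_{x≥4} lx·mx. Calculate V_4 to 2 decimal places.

lx·mx for x ≥ 4: 0.1547, 0.0876 → sum = 0.2423
V_4 = 0.2423 / l_4 = 0.2423 / 0.221 = 1.09638… → 1.10

1.10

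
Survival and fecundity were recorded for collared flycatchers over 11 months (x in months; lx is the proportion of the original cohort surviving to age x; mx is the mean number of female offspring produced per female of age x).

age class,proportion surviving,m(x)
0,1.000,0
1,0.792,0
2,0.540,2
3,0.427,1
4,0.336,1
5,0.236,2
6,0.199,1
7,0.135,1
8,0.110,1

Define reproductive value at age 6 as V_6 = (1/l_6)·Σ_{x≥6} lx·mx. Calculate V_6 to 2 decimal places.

lx·mx for x ≥ 6: 0.199, 0.135, 0.11 → sum = 0.444
V_6 = 0.444 / l_6 = 0.444 / 0.199 = 2.231156… → 2.23

2.23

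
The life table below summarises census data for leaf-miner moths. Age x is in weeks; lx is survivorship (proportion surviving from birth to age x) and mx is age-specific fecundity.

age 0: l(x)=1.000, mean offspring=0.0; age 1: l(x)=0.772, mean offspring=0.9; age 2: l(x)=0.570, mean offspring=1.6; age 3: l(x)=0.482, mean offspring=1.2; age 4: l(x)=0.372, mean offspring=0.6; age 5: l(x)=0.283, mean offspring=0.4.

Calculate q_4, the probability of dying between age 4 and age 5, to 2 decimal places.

q_4 = (l_4 − l_5) / l_4 = (0.372 − 0.283) / 0.372
     = 0.089 / 0.372 = 0.239247… → 0.24

0.24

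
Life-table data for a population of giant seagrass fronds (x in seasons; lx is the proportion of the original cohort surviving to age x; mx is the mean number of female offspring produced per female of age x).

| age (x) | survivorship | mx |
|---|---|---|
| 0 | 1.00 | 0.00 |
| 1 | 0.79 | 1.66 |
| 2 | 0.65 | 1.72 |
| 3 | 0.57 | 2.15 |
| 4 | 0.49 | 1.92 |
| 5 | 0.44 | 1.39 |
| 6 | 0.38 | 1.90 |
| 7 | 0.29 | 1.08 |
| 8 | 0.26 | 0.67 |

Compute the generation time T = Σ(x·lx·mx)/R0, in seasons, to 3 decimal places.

3.423

lx·mx: 0, 1.3114, 1.118, 1.2255, 0.9408, 0.6116, 0.722, 0.3132, 0.1742 → R0 = 6.4167
x·lx·mx: 0, 1.3114, 2.236, 3.6765, 3.7632, 3.058, 4.332, 2.1924, 1.3936 → Σ = 21.9631
T = 21.9631 / 6.4167 = 3.422803… → 3.423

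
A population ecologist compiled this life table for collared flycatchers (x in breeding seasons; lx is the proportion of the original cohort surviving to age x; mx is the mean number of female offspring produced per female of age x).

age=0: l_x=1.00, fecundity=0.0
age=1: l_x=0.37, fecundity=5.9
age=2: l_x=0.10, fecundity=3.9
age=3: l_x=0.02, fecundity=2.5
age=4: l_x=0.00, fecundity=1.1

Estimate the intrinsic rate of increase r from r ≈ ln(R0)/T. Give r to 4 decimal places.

R0 = Σ lx·mx = 0 + 2.183 + 0.39 + 0.05 + 0 = 2.623
Σ x·lx·mx = 3.113; T = 3.113/2.623 = 1.18681…
r ≈ ln(R0)/T = ln(2.623)/1.18681… = 0.812531… → 0.8125

0.8125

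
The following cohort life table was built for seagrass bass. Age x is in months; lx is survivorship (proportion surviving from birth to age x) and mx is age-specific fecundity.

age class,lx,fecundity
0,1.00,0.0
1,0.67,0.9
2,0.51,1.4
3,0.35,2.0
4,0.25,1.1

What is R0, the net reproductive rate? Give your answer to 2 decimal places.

2.29

lx·mx by age: 0, 0.603, 0.714, 0.7, 0.275
R0 = Σ lx·mx = 2.292 → 2.29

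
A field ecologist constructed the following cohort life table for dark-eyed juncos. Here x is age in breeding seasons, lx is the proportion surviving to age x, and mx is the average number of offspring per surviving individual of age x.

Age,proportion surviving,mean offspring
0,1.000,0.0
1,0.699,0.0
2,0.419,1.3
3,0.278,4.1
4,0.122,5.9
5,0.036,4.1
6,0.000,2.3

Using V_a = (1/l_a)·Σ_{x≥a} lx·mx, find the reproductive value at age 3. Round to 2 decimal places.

lx·mx for x ≥ 3: 1.1398, 0.7198, 0.1476, 0 → sum = 2.0072
V_3 = 2.0072 / l_3 = 2.0072 / 0.278 = 7.220144… → 7.22

7.22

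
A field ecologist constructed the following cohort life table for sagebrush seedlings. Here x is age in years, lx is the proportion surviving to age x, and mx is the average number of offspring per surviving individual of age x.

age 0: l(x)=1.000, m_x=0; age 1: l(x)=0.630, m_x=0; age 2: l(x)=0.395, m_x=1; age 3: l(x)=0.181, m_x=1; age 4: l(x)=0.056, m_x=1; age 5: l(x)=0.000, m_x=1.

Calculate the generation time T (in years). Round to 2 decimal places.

lx·mx: 0, 0, 0.395, 0.181, 0.056, 0 → R0 = 0.632
x·lx·mx: 0, 0, 0.79, 0.543, 0.224, 0 → Σ = 1.557
T = 1.557 / 0.632 = 2.463608… → 2.46

2.46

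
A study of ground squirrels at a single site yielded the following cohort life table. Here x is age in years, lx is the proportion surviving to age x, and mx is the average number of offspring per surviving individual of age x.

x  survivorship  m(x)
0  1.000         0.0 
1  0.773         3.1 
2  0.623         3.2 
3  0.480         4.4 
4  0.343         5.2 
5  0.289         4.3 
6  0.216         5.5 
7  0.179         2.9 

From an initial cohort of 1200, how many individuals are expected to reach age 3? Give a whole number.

Expected survivors = N0 · l_3 = 1200 × 0.480 = 576 → 576

576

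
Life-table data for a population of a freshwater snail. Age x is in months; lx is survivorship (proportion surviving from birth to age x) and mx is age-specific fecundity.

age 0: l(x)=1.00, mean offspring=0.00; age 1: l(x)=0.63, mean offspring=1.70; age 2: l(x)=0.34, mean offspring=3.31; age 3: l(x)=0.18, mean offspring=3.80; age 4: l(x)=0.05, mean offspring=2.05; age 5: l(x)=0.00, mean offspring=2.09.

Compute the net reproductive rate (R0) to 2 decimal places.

lx·mx by age: 0, 1.071, 1.1254, 0.684, 0.1025, 0
R0 = Σ lx·mx = 2.9829 → 2.98

2.98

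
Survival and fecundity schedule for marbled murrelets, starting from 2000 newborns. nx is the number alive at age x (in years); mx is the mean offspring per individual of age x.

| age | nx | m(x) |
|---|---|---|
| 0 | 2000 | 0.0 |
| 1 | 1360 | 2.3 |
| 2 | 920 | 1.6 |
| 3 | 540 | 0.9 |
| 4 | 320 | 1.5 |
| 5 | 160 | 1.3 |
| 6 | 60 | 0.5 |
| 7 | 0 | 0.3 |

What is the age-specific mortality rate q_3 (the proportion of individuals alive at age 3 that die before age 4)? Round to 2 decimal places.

lx = nx/n0 = nx/2000: 1, 0.68, 0.46, 0.27, 0.16, 0.08, 0.03, 0
q_3 = (l_3 − l_4) / l_3 = (0.27 − 0.16) / 0.27
     = 0.11 / 0.27 = 0.407407… → 0.41

0.41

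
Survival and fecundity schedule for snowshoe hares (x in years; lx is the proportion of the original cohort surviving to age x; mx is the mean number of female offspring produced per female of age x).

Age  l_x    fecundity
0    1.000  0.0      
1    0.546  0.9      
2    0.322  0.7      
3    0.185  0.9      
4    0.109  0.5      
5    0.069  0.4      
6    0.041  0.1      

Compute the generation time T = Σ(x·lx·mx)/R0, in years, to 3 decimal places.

1.880

lx·mx: 0, 0.4914, 0.2254, 0.1665, 0.0545, 0.0276, 0.0041 → R0 = 0.9695
x·lx·mx: 0, 0.4914, 0.4508, 0.4995, 0.218, 0.138, 0.0246 → Σ = 1.8223
T = 1.8223 / 0.9695 = 1.879629… → 1.880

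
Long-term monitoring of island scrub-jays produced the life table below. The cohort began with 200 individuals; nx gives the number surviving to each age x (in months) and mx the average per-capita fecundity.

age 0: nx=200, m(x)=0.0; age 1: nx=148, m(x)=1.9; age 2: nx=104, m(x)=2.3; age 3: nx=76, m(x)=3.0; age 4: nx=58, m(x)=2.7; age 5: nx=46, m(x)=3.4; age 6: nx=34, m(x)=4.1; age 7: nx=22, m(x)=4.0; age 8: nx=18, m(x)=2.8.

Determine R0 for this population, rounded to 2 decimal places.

lx = nx/n0 = nx/200: 1, 0.74, 0.52, 0.38, 0.29, 0.23, 0.17, 0.11, 0.09
lx·mx by age: 0, 1.406, 1.196, 1.14, 0.783, 0.782, 0.697, 0.44, 0.252
R0 = Σ lx·mx = 6.696 → 6.70

6.70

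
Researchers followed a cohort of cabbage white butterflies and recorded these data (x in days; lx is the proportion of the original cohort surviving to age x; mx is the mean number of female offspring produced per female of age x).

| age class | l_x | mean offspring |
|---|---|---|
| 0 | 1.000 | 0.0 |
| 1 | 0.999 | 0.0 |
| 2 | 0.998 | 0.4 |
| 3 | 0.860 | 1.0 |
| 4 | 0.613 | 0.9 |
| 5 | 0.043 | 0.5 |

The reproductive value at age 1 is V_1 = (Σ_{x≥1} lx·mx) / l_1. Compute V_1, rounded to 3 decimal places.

lx·mx for x ≥ 1: 0, 0.3992, 0.86, 0.5517, 0.0215 → sum = 1.8324
V_1 = 1.8324 / l_1 = 1.8324 / 0.999 = 1.834234… → 1.834

1.834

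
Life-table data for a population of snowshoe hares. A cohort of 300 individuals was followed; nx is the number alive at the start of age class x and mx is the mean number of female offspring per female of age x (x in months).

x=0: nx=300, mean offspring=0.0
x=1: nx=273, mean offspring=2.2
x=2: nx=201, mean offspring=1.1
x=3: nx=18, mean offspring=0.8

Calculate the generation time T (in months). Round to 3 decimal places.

1.299

lx = nx/n0 = nx/300: 1, 0.91, 0.67, 0.06
lx·mx: 0, 2.002, 0.737, 0.048 → R0 = 2.787
x·lx·mx: 0, 2.002, 1.474, 0.144 → Σ = 3.62
T = 3.62 / 2.787 = 1.298888… → 1.299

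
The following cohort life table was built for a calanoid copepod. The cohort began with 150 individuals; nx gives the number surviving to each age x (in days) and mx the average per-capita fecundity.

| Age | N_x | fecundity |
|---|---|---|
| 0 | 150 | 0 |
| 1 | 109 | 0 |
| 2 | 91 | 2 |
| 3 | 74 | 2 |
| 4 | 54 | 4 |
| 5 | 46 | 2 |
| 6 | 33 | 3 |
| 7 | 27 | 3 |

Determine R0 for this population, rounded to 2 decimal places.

5.45

lx = nx/n0 = nx/150: 1, 0.72667…, 0.60667…, 0.49333…, 0.36, 0.30667…, 0.22, 0.18
lx·mx by age: 0, 0, 1.213333…, 0.986667…, 1.44, 0.613333…, 0.66, 0.54
R0 = Σ lx·mx = 5.453333… → 5.45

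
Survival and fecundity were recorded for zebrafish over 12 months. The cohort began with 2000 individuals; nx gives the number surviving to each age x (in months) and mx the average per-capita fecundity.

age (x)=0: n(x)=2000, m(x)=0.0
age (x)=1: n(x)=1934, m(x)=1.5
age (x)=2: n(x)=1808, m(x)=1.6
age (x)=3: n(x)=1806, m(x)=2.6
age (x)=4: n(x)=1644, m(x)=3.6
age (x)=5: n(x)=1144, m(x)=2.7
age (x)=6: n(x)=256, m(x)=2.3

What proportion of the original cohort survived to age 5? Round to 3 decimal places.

l_5 = n_5/n_0 = 1144/2000 = 0.572 → 0.572

0.572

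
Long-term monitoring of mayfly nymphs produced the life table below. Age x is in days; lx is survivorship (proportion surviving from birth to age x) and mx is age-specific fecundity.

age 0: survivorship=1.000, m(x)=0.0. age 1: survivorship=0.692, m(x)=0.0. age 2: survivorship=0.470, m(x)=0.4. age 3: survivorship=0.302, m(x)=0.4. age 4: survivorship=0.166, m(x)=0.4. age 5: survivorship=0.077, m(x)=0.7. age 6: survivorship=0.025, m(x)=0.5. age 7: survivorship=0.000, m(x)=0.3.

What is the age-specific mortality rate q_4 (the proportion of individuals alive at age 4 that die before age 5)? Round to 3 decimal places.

0.536

q_4 = (l_4 − l_5) / l_4 = (0.166 − 0.077) / 0.166
     = 0.089 / 0.166 = 0.536145… → 0.536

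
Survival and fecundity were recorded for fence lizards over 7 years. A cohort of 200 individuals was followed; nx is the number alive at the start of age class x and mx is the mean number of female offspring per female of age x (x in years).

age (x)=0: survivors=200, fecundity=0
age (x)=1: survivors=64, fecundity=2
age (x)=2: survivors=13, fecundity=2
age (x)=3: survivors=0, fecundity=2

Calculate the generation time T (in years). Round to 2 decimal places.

lx = nx/n0 = nx/200: 1, 0.32, 0.065, 0
lx·mx: 0, 0.64, 0.13, 0 → R0 = 0.77
x·lx·mx: 0, 0.64, 0.26, 0 → Σ = 0.9
T = 0.9 / 0.77 = 1.168831… → 1.17

1.17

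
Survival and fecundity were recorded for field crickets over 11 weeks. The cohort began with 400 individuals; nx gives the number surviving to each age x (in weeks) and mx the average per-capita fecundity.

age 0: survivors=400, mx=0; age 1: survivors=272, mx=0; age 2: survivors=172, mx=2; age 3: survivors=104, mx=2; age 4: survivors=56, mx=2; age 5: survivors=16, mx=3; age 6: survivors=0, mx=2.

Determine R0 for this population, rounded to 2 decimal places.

lx = nx/n0 = nx/400: 1, 0.68, 0.43, 0.26, 0.14, 0.04, 0
lx·mx by age: 0, 0, 0.86, 0.52, 0.28, 0.12, 0
R0 = Σ lx·mx = 1.78 → 1.78

1.78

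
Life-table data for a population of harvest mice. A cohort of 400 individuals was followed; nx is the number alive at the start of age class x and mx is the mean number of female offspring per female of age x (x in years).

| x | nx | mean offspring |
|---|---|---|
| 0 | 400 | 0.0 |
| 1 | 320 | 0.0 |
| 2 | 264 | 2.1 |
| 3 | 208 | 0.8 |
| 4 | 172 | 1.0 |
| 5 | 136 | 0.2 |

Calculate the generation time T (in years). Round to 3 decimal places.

lx = nx/n0 = nx/400: 1, 0.8, 0.66, 0.52, 0.43, 0.34
lx·mx: 0, 0, 1.386, 0.416, 0.43, 0.068 → R0 = 2.3
x·lx·mx: 0, 0, 2.772, 1.248, 1.72, 0.34 → Σ = 6.08
T = 6.08 / 2.3 = 2.643478… → 2.643

2.643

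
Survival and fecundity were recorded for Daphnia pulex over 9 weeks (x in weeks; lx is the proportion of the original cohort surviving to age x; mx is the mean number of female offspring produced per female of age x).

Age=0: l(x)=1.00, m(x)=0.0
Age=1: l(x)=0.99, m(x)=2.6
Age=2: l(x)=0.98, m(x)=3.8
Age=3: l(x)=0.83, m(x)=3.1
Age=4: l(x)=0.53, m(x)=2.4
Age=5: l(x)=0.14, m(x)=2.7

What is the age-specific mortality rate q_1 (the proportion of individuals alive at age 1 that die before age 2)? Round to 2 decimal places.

0.01

q_1 = (l_1 − l_2) / l_1 = (0.99 − 0.98) / 0.99
     = 0.01 / 0.99 = 0.010101… → 0.01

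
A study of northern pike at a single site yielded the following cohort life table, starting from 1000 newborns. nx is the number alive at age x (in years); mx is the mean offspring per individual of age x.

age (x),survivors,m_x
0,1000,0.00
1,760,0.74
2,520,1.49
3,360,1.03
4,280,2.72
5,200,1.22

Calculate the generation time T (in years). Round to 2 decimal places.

2.76

lx = nx/n0 = nx/1000: 1, 0.76, 0.52, 0.36, 0.28, 0.2
lx·mx: 0, 0.5624, 0.7748, 0.3708, 0.7616, 0.244 → R0 = 2.7136
x·lx·mx: 0, 0.5624, 1.5496, 1.1124, 3.0464, 1.22 → Σ = 7.4908
T = 7.4908 / 2.7136 = 2.760466… → 2.76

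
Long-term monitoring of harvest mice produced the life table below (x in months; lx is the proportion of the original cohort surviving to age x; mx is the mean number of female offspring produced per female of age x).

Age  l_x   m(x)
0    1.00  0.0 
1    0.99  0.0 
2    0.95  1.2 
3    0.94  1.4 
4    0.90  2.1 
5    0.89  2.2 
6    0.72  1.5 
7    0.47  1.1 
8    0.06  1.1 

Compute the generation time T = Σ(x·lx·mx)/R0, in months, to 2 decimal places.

4.29

lx·mx: 0, 0, 1.14, 1.316, 1.89, 1.958, 1.08, 0.517, 0.066 → R0 = 7.967
x·lx·mx: 0, 0, 2.28, 3.948, 7.56, 9.79, 6.48, 3.619, 0.528 → Σ = 34.205
T = 34.205 / 7.967 = 4.293335… → 4.29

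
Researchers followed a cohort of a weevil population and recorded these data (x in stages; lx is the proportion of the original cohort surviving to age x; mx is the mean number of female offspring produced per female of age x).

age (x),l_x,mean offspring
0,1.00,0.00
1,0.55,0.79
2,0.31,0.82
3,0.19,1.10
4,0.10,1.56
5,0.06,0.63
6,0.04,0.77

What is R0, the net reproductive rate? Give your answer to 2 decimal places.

1.12

lx·mx by age: 0, 0.4345, 0.2542, 0.209, 0.156, 0.0378, 0.0308
R0 = Σ lx·mx = 1.1223 → 1.12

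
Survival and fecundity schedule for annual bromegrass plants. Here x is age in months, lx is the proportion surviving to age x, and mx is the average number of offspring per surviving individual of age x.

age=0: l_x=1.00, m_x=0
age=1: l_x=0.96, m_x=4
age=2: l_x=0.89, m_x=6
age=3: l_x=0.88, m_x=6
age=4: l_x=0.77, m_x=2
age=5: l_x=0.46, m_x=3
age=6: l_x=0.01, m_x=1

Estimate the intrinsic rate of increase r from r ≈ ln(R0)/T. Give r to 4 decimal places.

R0 = Σ lx·mx = 0 + 3.84 + 5.34 + 5.28 + 1.54 + 1.38 + 0.01 = 17.39
Σ x·lx·mx = 43.48; T = 43.48/17.39 = 2.50029…
r ≈ ln(R0)/T = ln(17.39)/2.50029… = 1.142227… → 1.1422

1.1422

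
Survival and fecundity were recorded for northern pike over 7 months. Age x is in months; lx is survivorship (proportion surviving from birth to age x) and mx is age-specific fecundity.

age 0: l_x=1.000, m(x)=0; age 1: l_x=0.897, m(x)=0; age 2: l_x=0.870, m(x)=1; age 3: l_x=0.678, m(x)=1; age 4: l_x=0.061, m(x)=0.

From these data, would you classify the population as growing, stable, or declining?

growing

R0 = Σ lx·mx = 0 + 0 + 0.87 + 0.678 + 0 = 1.548
R0 > 1, so the population is growing.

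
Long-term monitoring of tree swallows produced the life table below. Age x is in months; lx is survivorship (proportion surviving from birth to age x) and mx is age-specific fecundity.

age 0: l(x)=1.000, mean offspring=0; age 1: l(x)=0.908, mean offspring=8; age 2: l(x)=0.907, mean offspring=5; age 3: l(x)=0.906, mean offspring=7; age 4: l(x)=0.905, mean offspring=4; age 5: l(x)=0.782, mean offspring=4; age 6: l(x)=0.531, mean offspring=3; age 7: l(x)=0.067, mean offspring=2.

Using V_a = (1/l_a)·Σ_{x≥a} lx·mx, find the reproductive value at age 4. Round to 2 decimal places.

9.36

lx·mx for x ≥ 4: 3.62, 3.128, 1.593, 0.134 → sum = 8.475
V_4 = 8.475 / l_4 = 8.475 / 0.905 = 9.364641… → 9.36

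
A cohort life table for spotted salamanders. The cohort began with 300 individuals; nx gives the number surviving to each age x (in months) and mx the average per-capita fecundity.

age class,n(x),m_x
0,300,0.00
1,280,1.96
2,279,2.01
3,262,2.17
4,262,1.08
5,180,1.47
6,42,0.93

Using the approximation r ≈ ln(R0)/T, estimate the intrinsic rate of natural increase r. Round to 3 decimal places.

lx = nx/n0 = nx/300: 1, 0.93333…, 0.93, 0.87333…, 0.87333…, 0.6, 0.14
R0 = Σ lx·mx = 0 + 1.82933… + 1.8693 + 1.89513… + 0.9432… + 0.882 + 0.1302 = 7.549167…
Σ x·lx·mx = 20.217333…; T = 20.217333…/7.549167… = 2.67809…
r ≈ ln(R0)/T = ln(7.549167…)/2.67809… = 0.75481… → 0.755

0.755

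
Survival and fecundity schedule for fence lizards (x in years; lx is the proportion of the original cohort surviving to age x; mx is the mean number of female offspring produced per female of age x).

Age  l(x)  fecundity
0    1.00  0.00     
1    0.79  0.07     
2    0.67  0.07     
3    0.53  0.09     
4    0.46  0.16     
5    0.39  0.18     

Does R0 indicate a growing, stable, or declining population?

R0 = Σ lx·mx = 0 + 0.0553 + 0.0469 + 0.0477 + 0.0736 + 0.0702 = 0.2937
R0 < 1, so the population is declining.

declining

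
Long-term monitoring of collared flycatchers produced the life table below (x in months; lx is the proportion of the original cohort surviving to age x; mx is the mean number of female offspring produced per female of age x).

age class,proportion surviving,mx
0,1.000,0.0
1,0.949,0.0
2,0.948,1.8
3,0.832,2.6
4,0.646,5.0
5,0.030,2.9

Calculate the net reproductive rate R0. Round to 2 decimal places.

lx·mx by age: 0, 0, 1.7064, 2.1632, 3.23, 0.087
R0 = Σ lx·mx = 7.1866 → 7.19

7.19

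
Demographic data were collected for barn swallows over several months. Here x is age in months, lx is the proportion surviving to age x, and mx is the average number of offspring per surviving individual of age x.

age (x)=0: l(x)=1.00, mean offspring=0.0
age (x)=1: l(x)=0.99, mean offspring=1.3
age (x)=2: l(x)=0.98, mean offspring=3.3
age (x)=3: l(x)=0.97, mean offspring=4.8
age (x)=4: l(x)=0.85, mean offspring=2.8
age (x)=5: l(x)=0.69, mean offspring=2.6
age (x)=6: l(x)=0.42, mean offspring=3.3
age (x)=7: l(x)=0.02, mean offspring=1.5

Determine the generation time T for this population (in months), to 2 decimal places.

3.30

lx·mx: 0, 1.287, 3.234, 4.656, 2.38, 1.794, 1.386, 0.03 → R0 = 14.767
x·lx·mx: 0, 1.287, 6.468, 13.968, 9.52, 8.97, 8.316, 0.21 → Σ = 48.739
T = 48.739 / 14.767 = 3.300535… → 3.30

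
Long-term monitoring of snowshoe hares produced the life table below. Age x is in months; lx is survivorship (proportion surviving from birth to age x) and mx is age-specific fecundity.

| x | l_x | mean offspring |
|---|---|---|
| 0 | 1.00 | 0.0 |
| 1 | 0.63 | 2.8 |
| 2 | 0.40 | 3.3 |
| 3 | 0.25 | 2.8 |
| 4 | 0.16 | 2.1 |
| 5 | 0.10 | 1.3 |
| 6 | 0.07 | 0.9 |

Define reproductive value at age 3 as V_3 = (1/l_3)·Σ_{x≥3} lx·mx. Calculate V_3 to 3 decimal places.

lx·mx for x ≥ 3: 0.7, 0.336, 0.13, 0.063 → sum = 1.229
V_3 = 1.229 / l_3 = 1.229 / 0.25 = 4.916 → 4.916

4.916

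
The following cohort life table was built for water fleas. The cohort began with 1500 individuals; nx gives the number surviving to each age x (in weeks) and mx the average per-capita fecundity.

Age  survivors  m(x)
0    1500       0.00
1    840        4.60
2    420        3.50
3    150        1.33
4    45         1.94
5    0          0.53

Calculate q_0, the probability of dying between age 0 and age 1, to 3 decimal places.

0.440

lx = nx/n0 = nx/1500: 1, 0.56, 0.28, 0.1, 0.03, 0
q_0 = (l_0 − l_1) / l_0 = (1 − 0.56) / 1
     = 0.44 / 1 = 0.44 → 0.440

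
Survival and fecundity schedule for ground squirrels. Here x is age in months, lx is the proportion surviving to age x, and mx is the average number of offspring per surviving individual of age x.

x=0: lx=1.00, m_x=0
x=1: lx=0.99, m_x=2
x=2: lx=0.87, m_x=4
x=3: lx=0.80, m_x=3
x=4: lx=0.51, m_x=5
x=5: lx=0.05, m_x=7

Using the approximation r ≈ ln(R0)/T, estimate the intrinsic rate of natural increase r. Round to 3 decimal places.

R0 = Σ lx·mx = 0 + 1.98 + 3.48 + 2.4 + 2.55 + 0.35 = 10.76
Σ x·lx·mx = 28.09; T = 28.09/10.76 = 2.61059…
r ≈ ln(R0)/T = ln(10.76)/2.61059… = 0.91007… → 0.910

0.910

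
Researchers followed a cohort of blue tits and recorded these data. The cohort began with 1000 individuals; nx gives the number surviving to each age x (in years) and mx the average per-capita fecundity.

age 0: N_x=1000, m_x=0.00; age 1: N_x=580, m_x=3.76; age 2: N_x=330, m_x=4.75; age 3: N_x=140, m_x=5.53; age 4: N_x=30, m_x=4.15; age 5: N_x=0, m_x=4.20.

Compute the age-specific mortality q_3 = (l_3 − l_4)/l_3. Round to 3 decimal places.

0.786

lx = nx/n0 = nx/1000: 1, 0.58, 0.33, 0.14, 0.03, 0
q_3 = (l_3 − l_4) / l_3 = (0.14 − 0.03) / 0.14
     = 0.11 / 0.14 = 0.785714… → 0.786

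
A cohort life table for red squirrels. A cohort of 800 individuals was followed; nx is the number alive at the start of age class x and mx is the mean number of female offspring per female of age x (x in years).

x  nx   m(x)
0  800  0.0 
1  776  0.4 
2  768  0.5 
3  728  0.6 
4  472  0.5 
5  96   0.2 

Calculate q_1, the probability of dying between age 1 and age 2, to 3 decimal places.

lx = nx/n0 = nx/800: 1, 0.97, 0.96, 0.91, 0.59, 0.12
q_1 = (l_1 − l_2) / l_1 = (0.97 − 0.96) / 0.97
     = 0.01 / 0.97 = 0.010309… → 0.010

0.010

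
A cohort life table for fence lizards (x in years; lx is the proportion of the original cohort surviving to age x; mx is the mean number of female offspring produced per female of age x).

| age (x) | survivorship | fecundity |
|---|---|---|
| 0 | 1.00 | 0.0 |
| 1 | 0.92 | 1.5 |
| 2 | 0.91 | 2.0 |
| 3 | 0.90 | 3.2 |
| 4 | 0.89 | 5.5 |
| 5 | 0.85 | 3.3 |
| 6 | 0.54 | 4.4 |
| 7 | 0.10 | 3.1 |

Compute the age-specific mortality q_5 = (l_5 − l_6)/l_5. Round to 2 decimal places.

0.36

q_5 = (l_5 − l_6) / l_5 = (0.85 − 0.54) / 0.85
     = 0.31 / 0.85 = 0.364706… → 0.36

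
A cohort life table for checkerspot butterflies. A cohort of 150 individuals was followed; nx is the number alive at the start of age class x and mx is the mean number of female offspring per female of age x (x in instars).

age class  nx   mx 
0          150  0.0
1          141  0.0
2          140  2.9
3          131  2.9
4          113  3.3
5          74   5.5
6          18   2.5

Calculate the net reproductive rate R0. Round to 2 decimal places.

10.74

lx = nx/n0 = nx/150: 1, 0.94, 0.93333…, 0.87333…, 0.75333…, 0.49333…, 0.12
lx·mx by age: 0, 0, 2.706667…, 2.532667…, 2.486…, 2.713333…, 0.3
R0 = Σ lx·mx = 10.738667… → 10.74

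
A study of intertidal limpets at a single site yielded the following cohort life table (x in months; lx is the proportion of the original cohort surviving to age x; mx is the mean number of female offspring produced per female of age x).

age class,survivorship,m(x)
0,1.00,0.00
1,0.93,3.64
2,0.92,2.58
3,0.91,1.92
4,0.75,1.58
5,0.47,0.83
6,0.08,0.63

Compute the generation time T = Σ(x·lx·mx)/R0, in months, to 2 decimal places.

2.23

lx·mx: 0, 3.3852, 2.3736, 1.7472, 1.185, 0.3901, 0.0504 → R0 = 9.1315
x·lx·mx: 0, 3.3852, 4.7472, 5.2416, 4.74, 1.9505, 0.3024 → Σ = 20.3669
T = 20.3669 / 9.1315 = 2.2304… → 2.23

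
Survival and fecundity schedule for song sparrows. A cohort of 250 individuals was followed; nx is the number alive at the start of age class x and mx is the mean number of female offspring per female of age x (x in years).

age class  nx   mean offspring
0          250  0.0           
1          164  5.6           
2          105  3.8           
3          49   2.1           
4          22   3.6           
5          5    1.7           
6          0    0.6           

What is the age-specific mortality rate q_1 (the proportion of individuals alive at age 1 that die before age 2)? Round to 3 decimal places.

lx = nx/n0 = nx/250: 1, 0.656, 0.42, 0.196, 0.088, 0.02, 0
q_1 = (l_1 − l_2) / l_1 = (0.656 − 0.42) / 0.656
     = 0.236 / 0.656 = 0.359756… → 0.360

0.360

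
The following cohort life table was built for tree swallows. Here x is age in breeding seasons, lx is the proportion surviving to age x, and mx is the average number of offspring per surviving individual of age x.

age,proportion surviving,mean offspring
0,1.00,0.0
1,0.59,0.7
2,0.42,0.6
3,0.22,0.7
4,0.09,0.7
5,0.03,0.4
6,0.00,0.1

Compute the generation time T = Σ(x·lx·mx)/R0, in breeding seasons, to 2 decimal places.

1.89

lx·mx: 0, 0.413, 0.252, 0.154, 0.063, 0.012, 0 → R0 = 0.894
x·lx·mx: 0, 0.413, 0.504, 0.462, 0.252, 0.06, 0 → Σ = 1.691
T = 1.691 / 0.894 = 1.891499… → 1.89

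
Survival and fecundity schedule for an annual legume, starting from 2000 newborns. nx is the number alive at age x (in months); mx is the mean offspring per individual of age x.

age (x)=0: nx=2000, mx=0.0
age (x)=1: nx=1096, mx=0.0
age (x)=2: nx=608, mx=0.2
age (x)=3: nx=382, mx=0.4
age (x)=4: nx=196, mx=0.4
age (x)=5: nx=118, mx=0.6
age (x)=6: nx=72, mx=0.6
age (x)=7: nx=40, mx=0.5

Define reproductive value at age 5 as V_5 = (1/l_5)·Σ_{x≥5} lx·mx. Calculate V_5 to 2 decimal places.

lx = nx/n0 = nx/2000: 1, 0.548, 0.304, 0.191, 0.098, 0.059, 0.036, 0.02
lx·mx for x ≥ 5: 0.0354, 0.0216, 0.01 → sum = 0.067
V_5 = 0.067 / l_5 = 0.067 / 0.059 = 1.135593… → 1.14

1.14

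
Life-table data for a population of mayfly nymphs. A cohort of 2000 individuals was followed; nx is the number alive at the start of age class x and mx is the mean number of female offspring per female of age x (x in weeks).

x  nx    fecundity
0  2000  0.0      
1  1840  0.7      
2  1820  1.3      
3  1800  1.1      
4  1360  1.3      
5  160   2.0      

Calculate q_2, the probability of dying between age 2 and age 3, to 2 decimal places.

0.01

lx = nx/n0 = nx/2000: 1, 0.92, 0.91, 0.9, 0.68, 0.08
q_2 = (l_2 − l_3) / l_2 = (0.91 − 0.9) / 0.91
     = 0.01 / 0.91 = 0.010989… → 0.01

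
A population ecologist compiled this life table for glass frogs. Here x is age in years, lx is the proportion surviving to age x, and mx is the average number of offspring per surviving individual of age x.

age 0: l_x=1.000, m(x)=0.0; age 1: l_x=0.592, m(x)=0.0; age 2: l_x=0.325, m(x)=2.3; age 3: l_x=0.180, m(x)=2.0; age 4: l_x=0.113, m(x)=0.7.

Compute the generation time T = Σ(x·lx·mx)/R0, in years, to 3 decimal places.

2.437

lx·mx: 0, 0, 0.7475, 0.36, 0.0791 → R0 = 1.1866
x·lx·mx: 0, 0, 1.495, 1.08, 0.3164 → Σ = 2.8914
T = 2.8914 / 1.1866 = 2.43671… → 2.437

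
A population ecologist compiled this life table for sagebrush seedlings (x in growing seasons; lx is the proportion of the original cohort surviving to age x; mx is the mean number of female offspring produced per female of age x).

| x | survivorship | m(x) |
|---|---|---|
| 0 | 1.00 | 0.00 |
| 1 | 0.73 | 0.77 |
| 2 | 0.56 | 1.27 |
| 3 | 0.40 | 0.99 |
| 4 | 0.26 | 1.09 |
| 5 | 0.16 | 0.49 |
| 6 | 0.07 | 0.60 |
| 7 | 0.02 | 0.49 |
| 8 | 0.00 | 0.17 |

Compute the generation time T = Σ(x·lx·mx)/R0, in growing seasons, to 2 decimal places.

2.41

lx·mx: 0, 0.5621, 0.7112, 0.396, 0.2834, 0.0784, 0.042, 0.0098, 0 → R0 = 2.0829
x·lx·mx: 0, 0.5621, 1.4224, 1.188, 1.1336, 0.392, 0.252, 0.0686, 0 → Σ = 5.0187
T = 5.0187 / 2.0829 = 2.409477… → 2.41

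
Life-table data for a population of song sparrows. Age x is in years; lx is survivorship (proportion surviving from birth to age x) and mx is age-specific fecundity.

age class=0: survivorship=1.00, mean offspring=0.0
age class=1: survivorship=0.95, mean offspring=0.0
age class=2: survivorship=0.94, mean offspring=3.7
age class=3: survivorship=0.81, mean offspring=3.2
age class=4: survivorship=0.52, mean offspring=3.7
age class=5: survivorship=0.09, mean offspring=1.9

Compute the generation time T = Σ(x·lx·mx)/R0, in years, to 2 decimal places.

2.85

lx·mx: 0, 0, 3.478, 2.592, 1.924, 0.171 → R0 = 8.165
x·lx·mx: 0, 0, 6.956, 7.776, 7.696, 0.855 → Σ = 23.283
T = 23.283 / 8.165 = 2.851562… → 2.85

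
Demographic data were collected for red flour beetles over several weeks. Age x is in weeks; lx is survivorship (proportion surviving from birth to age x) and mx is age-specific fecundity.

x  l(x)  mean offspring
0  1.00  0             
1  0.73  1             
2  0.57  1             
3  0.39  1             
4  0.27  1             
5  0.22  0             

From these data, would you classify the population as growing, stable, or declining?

R0 = Σ lx·mx = 0 + 0.73 + 0.57 + 0.39 + 0.27 + 0 = 1.96
R0 > 1, so the population is growing.

growing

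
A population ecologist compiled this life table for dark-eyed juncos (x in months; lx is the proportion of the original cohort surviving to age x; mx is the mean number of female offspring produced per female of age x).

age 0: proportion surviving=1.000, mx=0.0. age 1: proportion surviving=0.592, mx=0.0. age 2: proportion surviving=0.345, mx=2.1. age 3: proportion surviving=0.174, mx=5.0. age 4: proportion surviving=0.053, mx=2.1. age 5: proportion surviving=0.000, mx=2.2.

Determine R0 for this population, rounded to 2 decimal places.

lx·mx by age: 0, 0, 0.7245, 0.87, 0.1113, 0
R0 = Σ lx·mx = 1.7058 → 1.71

1.71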